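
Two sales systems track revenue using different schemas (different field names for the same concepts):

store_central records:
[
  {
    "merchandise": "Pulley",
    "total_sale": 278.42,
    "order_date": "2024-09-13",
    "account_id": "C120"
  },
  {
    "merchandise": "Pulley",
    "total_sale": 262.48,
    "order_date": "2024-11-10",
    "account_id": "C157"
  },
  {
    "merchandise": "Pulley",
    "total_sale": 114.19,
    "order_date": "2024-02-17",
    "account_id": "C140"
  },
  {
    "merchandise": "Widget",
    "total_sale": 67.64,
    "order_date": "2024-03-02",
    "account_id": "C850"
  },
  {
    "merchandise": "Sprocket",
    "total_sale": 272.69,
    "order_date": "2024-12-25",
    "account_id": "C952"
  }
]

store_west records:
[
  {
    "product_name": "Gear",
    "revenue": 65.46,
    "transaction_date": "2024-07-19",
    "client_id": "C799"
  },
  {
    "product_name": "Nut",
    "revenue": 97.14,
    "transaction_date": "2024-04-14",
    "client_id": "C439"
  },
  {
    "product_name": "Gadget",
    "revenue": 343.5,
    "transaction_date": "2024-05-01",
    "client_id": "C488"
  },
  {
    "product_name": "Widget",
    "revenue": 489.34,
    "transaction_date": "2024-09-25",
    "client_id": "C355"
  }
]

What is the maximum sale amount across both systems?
489.34

Reconcile: "total_sale" (store_central) = "revenue" (store_west) = sale amount

Maximum in store_central: 278.42
Maximum in store_west: 489.34

Overall maximum: max(278.42, 489.34) = 489.34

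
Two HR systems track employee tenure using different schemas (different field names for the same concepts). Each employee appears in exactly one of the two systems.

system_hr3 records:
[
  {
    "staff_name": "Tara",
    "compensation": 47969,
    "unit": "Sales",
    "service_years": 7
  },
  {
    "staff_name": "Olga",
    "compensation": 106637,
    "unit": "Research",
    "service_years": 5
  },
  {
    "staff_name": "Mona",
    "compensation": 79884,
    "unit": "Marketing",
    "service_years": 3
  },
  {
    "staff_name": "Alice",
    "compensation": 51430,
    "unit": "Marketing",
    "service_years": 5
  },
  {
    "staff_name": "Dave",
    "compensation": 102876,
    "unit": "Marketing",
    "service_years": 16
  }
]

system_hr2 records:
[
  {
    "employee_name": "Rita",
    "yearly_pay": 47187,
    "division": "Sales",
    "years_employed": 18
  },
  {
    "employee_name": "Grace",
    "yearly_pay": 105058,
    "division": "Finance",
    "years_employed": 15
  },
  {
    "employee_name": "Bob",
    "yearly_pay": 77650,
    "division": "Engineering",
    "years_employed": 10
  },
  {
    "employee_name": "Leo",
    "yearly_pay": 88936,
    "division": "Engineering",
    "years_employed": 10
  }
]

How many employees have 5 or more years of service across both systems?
8

Reconcile schemas: "service_years" (system_hr3) = "years_employed" (system_hr2) = years of service

From system_hr3: 4 employees with >= 5 years
From system_hr2: 4 employees with >= 5 years

Total: 4 + 4 = 8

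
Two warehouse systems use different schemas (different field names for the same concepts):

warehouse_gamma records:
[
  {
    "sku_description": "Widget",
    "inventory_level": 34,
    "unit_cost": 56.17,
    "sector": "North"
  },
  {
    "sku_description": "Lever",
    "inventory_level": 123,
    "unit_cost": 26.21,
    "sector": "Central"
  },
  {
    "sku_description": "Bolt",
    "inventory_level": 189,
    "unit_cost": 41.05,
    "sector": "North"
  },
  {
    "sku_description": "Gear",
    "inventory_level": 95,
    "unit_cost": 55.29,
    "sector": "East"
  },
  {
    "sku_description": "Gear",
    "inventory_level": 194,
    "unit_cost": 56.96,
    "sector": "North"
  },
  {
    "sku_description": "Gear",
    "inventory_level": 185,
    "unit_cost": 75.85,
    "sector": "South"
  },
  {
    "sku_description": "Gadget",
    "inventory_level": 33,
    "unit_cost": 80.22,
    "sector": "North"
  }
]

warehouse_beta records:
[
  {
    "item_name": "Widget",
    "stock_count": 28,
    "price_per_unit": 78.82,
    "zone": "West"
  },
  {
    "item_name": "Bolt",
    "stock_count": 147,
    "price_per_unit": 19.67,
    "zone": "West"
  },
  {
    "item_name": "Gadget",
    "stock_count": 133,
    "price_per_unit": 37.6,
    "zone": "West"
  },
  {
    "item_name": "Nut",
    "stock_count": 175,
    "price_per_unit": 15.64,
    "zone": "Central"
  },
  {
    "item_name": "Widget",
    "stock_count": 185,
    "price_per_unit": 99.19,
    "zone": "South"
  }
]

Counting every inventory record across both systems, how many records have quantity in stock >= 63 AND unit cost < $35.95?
3

Schema mappings:
- "inventory_level" (warehouse_gamma) = "stock_count" (warehouse_beta) = quantity
- "unit_cost" (warehouse_gamma) = "price_per_unit" (warehouse_beta) = unit cost

Records meeting both conditions in warehouse_gamma: 1
Records meeting both conditions in warehouse_beta: 2

Total: 1 + 2 = 3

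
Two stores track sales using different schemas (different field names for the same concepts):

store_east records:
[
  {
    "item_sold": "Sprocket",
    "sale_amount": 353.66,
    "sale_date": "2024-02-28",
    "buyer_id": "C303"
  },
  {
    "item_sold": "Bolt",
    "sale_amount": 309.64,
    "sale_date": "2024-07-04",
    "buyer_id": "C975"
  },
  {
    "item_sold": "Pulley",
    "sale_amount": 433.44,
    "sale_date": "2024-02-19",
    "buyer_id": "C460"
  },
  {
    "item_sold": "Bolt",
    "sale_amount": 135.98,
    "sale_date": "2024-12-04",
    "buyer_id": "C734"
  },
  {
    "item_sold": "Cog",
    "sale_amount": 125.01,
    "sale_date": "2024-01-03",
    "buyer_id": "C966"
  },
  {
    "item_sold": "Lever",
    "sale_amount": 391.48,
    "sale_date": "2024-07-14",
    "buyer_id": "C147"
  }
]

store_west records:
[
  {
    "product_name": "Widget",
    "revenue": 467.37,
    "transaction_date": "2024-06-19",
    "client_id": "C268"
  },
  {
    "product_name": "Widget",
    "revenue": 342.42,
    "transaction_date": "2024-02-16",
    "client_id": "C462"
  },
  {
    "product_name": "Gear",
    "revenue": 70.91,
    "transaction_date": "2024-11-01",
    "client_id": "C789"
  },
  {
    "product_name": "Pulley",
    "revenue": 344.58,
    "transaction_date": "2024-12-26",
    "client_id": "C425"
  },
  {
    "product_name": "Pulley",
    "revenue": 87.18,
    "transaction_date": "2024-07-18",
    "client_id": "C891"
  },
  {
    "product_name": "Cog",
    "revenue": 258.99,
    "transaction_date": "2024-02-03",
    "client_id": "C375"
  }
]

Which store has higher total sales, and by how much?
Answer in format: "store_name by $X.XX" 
store_east by $177.76

Schema mapping: "sale_amount" (store_east) = "revenue" (store_west) = sale amount

Total for store_east: 1749.21
Total for store_west: 1571.45

Difference: |1749.21 - 1571.45| = 177.76
store_east has higher sales by $177.76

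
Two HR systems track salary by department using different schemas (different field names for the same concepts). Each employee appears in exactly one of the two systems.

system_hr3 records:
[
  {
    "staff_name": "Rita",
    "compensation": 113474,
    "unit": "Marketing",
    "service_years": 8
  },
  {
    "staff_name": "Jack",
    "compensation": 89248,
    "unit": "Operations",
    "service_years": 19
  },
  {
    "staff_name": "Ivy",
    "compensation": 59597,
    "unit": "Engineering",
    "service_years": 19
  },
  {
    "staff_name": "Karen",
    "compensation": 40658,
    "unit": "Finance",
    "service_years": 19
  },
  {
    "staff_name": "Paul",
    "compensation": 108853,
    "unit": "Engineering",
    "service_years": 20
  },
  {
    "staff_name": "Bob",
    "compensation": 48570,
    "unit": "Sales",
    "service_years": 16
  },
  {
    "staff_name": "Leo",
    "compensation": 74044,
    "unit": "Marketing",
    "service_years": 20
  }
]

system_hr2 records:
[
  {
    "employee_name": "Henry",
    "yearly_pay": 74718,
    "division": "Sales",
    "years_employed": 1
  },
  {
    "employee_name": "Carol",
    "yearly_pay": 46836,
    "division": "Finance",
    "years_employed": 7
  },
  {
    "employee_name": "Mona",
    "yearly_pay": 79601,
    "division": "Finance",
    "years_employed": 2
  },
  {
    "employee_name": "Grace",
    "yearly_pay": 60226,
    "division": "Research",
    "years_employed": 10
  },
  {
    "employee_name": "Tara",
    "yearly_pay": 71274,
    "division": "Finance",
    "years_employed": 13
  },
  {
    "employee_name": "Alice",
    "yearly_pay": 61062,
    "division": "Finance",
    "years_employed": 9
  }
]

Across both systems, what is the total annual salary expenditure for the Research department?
60226

Schema mappings:
- "unit" (system_hr3) = "division" (system_hr2) = department
- "compensation" (system_hr3) = "yearly_pay" (system_hr2) = salary

Research salaries from system_hr3: 0
Research salaries from system_hr2: 60226

Total: 0 + 60226 = 60226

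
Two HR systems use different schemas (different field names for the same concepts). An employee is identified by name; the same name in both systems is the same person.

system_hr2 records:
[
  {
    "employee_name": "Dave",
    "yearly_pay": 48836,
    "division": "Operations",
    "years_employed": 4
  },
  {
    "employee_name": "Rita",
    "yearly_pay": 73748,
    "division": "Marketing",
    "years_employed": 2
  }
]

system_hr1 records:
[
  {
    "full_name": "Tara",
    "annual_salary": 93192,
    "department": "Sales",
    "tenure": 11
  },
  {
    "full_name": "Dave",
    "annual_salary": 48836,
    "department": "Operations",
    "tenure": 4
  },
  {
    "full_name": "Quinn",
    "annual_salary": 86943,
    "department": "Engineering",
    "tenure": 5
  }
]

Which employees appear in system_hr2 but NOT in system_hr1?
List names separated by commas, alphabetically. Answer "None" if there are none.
Rita

Schema mapping: "employee_name" (system_hr2) = "full_name" (system_hr1) = employee name

Names in system_hr2: ['Dave', 'Rita']
Names in system_hr1: ['Dave', 'Quinn', 'Tara']

In system_hr2 but not system_hr1: ['Rita']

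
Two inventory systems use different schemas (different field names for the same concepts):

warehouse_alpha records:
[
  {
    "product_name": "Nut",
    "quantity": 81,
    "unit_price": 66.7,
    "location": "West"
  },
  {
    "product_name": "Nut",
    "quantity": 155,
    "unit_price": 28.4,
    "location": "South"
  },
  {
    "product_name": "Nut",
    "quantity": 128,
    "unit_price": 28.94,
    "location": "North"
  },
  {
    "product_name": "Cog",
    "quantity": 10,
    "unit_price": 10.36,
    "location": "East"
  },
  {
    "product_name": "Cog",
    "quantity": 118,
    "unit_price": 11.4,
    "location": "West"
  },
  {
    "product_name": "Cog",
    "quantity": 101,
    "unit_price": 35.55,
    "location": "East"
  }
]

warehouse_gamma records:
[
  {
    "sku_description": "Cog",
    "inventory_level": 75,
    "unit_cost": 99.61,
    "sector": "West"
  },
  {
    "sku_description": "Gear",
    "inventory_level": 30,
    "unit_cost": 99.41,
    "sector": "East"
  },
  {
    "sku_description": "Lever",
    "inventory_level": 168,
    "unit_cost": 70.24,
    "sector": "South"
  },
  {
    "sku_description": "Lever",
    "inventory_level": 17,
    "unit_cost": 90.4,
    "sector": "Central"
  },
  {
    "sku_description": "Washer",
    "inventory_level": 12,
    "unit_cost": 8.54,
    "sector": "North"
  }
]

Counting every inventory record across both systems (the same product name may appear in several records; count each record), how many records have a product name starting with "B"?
0

Schema mapping: "product_name" (warehouse_alpha) = "sku_description" (warehouse_gamma) = product name

Records with product name starting with "B" in warehouse_alpha: 0
Records with product name starting with "B" in warehouse_gamma: 0

Total: 0 + 0 = 0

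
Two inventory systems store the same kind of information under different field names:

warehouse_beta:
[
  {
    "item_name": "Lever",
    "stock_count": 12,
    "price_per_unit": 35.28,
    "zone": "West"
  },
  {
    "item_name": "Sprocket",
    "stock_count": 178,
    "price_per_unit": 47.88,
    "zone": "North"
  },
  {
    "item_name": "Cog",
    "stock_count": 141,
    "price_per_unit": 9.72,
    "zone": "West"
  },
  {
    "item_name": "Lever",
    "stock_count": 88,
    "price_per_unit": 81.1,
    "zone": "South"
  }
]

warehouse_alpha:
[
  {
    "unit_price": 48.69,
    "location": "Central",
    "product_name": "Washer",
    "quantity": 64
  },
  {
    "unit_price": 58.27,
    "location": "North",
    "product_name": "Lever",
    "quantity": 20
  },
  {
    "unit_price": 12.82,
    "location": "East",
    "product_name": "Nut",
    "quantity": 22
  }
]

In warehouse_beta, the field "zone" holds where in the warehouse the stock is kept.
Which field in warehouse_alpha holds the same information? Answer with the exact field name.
location

In warehouse_beta, "zone" holds where in the warehouse the stock is kept.
The fields in warehouse_alpha are: "unit_price", "location", "product_name", "quantity".
"location" is the match: the name refers to the same concept and its values are area labels (e.g. 'Central', 'East').
The other fields ("unit_price", "product_name", "quantity") hold different kinds of data.

So "zone" in warehouse_beta corresponds to "location" in warehouse_alpha.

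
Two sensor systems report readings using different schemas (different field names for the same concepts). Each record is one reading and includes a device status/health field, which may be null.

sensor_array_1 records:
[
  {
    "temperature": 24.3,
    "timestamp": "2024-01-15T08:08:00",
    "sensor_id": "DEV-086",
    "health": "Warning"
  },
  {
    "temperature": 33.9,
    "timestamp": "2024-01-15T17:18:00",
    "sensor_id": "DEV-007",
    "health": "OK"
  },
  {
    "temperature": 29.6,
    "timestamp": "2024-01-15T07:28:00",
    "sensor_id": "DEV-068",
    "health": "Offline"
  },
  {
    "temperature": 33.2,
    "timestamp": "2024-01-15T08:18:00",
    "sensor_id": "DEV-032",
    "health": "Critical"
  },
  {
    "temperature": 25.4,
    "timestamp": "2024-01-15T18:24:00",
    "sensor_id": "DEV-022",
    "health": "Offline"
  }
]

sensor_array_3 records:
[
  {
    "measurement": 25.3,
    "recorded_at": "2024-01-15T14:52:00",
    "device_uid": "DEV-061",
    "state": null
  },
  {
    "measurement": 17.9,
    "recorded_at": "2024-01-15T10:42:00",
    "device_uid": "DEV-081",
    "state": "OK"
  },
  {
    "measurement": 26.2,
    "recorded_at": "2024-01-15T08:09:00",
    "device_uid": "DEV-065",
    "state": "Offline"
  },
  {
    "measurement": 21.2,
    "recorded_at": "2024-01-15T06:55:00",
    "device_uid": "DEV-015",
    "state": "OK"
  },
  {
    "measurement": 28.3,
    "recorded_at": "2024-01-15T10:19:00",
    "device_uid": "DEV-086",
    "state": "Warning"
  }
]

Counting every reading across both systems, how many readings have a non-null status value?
9

Schema mapping: "health" (sensor_array_1) = "state" (sensor_array_3) = status

Non-null in sensor_array_1: 5
Non-null in sensor_array_3: 4

Total non-null: 5 + 4 = 9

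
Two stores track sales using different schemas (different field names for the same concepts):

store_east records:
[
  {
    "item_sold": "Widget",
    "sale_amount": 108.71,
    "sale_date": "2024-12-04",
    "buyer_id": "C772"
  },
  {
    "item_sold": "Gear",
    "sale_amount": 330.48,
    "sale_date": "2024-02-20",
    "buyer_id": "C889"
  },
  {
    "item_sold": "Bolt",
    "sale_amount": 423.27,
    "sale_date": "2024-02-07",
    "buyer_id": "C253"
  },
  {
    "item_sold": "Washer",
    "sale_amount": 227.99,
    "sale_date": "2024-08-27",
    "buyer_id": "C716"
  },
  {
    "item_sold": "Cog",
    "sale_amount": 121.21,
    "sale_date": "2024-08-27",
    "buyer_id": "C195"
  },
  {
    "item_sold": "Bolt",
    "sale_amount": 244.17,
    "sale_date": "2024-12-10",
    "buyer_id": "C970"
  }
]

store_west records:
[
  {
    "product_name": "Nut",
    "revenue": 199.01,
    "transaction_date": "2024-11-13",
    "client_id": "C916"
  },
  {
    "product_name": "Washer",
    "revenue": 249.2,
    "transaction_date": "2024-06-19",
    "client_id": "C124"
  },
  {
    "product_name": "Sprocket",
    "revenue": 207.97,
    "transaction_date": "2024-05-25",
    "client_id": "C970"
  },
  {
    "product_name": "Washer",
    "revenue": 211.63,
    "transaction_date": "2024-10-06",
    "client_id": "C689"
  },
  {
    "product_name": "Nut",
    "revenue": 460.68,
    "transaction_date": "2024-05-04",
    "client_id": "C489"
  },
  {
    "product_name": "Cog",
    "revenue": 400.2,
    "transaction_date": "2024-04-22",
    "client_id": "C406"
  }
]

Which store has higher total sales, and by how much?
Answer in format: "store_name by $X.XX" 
store_west by $272.86

Schema mapping: "sale_amount" (store_east) = "revenue" (store_west) = sale amount

Total for store_east: 1455.83
Total for store_west: 1728.69

Difference: |1455.83 - 1728.69| = 272.86
store_west has higher sales by $272.86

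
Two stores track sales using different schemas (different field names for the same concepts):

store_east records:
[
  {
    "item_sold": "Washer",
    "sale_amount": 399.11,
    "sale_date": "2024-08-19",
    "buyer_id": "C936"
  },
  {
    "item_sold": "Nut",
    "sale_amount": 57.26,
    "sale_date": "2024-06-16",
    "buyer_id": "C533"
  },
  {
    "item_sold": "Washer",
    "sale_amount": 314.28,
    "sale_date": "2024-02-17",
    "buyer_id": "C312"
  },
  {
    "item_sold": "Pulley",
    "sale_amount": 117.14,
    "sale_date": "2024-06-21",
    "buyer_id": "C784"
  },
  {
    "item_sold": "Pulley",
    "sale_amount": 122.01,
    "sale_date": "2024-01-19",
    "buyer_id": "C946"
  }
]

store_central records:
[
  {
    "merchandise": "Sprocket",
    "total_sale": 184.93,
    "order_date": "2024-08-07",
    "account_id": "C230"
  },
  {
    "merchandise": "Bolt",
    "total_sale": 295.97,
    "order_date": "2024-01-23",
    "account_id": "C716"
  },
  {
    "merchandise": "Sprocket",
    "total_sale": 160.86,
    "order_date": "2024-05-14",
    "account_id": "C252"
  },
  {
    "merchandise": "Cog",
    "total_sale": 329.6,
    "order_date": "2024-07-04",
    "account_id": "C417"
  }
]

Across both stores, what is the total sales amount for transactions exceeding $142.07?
1684.75

Schema mapping: "sale_amount" (store_east) = "total_sale" (store_central) = sale amount

Sum of sales > $142.07 in store_east: 713.39
Sum of sales > $142.07 in store_central: 971.36

Total: 713.39 + 971.36 = 1684.75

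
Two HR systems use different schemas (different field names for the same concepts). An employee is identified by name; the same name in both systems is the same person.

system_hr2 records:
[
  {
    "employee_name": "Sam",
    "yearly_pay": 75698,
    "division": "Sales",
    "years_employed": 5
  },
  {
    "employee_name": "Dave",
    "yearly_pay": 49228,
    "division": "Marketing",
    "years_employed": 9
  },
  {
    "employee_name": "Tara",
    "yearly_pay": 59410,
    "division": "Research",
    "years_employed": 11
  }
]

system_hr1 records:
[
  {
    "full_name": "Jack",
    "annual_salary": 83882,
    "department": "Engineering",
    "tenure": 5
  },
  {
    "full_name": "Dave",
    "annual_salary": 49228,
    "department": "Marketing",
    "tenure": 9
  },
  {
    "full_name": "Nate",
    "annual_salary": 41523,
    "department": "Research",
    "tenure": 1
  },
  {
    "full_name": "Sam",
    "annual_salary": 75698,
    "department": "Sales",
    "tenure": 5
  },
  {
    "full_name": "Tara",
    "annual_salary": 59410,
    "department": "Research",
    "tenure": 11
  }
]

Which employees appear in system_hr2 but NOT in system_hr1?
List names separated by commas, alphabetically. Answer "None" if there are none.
None

Schema mapping: "employee_name" (system_hr2) = "full_name" (system_hr1) = employee name

Names in system_hr2: ['Dave', 'Sam', 'Tara']
Names in system_hr1: ['Dave', 'Jack', 'Nate', 'Sam', 'Tara']

In system_hr2 but not system_hr1: None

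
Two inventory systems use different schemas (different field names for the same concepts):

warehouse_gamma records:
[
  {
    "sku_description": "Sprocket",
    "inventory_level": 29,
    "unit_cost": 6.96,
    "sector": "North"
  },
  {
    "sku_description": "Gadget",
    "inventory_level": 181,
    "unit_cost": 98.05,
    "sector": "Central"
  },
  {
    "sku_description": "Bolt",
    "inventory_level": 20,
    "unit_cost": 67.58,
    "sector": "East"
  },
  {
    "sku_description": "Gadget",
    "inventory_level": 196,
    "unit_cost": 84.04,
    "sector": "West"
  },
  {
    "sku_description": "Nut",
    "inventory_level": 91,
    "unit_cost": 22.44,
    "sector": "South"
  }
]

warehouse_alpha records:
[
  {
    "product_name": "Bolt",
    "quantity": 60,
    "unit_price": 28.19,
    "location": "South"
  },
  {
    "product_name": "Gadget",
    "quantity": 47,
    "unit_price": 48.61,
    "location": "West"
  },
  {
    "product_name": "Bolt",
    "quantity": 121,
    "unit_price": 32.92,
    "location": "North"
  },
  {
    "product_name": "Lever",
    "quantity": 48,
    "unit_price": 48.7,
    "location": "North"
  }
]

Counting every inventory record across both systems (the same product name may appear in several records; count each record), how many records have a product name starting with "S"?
1

Schema mapping: "sku_description" (warehouse_gamma) = "product_name" (warehouse_alpha) = product name

Records with product name starting with "S" in warehouse_gamma: 1
Records with product name starting with "S" in warehouse_alpha: 0

Total: 1 + 0 = 1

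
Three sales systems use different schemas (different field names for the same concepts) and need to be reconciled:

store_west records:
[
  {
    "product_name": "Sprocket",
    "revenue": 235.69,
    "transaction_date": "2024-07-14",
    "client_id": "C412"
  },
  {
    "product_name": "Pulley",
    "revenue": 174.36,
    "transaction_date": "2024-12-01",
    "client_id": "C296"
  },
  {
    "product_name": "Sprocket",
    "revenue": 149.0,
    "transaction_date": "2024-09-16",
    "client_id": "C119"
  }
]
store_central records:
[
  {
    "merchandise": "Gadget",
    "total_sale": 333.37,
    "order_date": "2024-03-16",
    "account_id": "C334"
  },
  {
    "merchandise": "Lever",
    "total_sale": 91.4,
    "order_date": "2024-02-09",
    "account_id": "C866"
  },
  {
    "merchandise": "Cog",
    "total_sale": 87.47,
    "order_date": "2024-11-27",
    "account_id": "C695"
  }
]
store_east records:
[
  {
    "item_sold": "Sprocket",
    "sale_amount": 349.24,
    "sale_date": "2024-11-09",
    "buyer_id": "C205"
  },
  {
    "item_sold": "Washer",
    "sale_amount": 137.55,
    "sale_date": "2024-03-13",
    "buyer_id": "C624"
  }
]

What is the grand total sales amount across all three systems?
1558.08

Schema reconciliation - all amount fields map to sale amount:

store_west (revenue): 559.05
store_central (total_sale): 512.24
store_east (sale_amount): 486.79

Grand total: 1558.08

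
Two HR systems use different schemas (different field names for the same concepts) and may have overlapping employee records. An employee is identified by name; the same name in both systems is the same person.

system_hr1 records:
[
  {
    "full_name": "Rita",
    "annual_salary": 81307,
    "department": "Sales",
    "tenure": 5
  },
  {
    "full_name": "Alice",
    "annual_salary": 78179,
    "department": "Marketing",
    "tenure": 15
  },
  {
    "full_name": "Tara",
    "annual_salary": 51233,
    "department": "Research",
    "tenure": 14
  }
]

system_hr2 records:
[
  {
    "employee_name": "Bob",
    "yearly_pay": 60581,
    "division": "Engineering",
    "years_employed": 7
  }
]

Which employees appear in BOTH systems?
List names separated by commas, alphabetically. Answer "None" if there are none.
None

Schema mapping: "full_name" (system_hr1) = "employee_name" (system_hr2) = employee name

Names in system_hr1: ['Alice', 'Rita', 'Tara']
Names in system_hr2: ['Bob']

Intersection: None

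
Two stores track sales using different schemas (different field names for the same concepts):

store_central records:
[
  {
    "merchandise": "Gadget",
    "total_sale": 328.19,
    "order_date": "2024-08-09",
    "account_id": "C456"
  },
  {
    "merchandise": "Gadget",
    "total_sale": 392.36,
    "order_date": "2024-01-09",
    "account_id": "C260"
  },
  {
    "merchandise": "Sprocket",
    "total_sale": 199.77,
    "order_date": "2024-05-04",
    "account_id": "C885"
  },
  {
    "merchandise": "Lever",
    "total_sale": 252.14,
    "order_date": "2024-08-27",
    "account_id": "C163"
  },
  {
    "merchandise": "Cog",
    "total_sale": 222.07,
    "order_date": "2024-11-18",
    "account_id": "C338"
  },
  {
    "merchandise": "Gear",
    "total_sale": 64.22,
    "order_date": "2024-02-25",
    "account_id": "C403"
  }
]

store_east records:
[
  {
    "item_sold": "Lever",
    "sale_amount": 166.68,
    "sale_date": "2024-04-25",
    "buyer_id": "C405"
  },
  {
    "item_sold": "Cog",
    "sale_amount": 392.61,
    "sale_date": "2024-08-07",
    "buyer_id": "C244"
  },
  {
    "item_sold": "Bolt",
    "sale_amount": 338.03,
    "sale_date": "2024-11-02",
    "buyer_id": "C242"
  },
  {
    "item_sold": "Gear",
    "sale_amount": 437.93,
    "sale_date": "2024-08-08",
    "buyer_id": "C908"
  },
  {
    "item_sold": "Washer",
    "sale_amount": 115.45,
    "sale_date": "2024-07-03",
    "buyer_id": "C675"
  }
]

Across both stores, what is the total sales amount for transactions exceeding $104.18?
2845.23

Schema mapping: "total_sale" (store_central) = "sale_amount" (store_east) = sale amount

Sum of sales > $104.18 in store_central: 1394.53
Sum of sales > $104.18 in store_east: 1450.7

Total: 1394.53 + 1450.7 = 2845.23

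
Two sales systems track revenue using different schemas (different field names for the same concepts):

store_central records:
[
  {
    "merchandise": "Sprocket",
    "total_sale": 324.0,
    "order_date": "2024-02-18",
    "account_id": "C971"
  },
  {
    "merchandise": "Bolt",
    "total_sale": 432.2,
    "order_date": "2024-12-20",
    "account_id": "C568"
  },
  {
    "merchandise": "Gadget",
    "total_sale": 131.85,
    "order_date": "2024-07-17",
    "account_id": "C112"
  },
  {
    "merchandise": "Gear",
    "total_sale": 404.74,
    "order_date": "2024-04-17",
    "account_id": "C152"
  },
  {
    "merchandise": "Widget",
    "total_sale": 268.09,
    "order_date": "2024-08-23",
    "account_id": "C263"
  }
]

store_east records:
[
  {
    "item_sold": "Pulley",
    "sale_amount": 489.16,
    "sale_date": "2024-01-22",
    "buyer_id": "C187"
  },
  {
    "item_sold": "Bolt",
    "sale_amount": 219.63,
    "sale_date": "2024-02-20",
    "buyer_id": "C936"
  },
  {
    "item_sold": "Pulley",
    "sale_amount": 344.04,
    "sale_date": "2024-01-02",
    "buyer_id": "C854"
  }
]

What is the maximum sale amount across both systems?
489.16

Reconcile: "total_sale" (store_central) = "sale_amount" (store_east) = sale amount

Maximum in store_central: 432.2
Maximum in store_east: 489.16

Overall maximum: max(432.2, 489.16) = 489.16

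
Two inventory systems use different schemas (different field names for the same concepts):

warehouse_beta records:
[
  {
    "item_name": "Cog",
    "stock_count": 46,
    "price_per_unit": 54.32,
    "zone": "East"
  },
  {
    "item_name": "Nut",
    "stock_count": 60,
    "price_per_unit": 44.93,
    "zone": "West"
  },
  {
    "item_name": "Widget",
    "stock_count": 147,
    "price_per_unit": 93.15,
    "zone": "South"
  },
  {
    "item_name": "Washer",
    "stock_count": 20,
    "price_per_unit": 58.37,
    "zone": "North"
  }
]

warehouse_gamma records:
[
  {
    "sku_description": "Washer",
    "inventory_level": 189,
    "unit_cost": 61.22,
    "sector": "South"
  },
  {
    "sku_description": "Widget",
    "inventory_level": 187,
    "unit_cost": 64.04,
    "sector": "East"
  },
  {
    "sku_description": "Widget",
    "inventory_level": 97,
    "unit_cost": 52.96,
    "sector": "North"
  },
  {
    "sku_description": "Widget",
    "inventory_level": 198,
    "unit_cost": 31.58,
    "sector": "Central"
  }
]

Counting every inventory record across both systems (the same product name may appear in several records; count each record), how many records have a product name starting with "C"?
1

Schema mapping: "item_name" (warehouse_beta) = "sku_description" (warehouse_gamma) = product name

Records with product name starting with "C" in warehouse_beta: 1
Records with product name starting with "C" in warehouse_gamma: 0

Total: 1 + 0 = 1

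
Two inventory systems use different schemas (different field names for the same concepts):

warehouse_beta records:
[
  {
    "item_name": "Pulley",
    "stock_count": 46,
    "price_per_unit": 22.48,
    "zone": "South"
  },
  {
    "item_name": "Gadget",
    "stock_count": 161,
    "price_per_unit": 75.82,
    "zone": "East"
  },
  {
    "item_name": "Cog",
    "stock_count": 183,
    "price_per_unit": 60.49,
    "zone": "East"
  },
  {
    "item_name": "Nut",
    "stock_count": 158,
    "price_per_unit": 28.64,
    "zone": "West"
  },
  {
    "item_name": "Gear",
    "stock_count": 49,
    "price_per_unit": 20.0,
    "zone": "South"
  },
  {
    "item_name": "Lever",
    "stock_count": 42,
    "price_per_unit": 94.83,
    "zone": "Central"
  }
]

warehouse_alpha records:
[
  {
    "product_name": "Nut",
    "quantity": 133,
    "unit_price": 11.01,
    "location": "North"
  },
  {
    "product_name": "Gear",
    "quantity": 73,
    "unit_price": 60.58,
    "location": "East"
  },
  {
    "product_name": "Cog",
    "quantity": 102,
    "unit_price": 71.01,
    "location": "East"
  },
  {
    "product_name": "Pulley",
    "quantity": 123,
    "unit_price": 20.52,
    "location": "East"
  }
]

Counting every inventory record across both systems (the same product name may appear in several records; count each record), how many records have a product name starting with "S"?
0

Schema mapping: "item_name" (warehouse_beta) = "product_name" (warehouse_alpha) = product name

Records with product name starting with "S" in warehouse_beta: 0
Records with product name starting with "S" in warehouse_alpha: 0

Total: 0 + 0 = 0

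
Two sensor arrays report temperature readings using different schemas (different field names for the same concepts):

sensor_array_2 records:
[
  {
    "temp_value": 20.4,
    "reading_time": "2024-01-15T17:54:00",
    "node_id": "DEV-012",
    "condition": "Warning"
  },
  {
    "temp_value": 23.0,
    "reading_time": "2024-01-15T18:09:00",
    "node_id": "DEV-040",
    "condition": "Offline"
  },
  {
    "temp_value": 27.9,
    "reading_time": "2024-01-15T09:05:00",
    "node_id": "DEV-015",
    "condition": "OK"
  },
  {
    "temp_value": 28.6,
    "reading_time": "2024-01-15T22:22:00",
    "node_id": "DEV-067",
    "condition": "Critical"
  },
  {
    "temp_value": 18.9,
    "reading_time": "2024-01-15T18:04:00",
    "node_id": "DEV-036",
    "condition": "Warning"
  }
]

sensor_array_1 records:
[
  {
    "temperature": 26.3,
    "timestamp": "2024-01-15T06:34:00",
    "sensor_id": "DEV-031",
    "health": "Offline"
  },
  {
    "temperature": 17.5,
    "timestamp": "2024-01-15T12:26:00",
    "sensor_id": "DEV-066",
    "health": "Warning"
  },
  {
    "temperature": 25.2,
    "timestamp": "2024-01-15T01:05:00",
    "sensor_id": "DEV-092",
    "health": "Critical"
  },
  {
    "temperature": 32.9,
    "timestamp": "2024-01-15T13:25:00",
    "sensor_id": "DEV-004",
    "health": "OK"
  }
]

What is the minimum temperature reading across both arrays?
17.5

Schema mapping: "temp_value" (sensor_array_2) = "temperature" (sensor_array_1) = temperature reading

Minimum in sensor_array_2: 18.9
Minimum in sensor_array_1: 17.5

Overall minimum: min(18.9, 17.5) = 17.5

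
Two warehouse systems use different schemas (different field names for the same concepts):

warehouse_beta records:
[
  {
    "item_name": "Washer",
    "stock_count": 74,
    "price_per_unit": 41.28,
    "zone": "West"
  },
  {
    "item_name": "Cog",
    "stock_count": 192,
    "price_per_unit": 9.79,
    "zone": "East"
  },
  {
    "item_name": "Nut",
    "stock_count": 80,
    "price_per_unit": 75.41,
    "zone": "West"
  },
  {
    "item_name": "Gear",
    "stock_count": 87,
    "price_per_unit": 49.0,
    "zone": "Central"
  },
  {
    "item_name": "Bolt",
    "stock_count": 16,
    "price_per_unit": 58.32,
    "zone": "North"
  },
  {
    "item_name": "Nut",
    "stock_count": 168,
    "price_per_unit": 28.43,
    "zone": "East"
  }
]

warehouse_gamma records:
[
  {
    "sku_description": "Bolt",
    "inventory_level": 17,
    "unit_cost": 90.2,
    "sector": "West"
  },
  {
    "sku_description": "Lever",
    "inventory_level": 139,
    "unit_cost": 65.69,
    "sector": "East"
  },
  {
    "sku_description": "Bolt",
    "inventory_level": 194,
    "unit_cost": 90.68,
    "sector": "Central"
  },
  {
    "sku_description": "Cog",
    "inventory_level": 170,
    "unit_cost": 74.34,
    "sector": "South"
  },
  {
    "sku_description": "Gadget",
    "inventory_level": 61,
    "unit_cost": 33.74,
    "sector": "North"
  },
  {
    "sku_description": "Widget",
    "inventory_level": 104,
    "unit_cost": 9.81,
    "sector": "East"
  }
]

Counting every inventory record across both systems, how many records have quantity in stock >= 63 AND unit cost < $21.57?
2

Schema mappings:
- "stock_count" (warehouse_beta) = "inventory_level" (warehouse_gamma) = quantity
- "price_per_unit" (warehouse_beta) = "unit_cost" (warehouse_gamma) = unit cost

Records meeting both conditions in warehouse_beta: 1
Records meeting both conditions in warehouse_gamma: 1

Total: 1 + 1 = 2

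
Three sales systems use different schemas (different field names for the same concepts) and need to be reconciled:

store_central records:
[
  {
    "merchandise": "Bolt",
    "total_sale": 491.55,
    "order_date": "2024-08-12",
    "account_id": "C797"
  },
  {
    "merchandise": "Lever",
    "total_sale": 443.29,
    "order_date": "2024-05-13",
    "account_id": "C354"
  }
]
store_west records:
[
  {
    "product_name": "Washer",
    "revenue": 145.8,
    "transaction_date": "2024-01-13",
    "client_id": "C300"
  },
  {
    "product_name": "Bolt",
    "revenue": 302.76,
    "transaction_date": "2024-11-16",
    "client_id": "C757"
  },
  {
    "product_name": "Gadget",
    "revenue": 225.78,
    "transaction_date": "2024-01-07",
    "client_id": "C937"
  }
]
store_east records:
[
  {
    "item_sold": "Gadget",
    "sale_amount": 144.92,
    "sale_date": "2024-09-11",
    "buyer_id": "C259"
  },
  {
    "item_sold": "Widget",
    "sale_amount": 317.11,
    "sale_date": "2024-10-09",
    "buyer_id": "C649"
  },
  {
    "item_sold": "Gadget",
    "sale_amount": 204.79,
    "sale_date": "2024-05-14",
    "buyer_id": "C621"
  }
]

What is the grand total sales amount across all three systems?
2276.0

Schema reconciliation - all amount fields map to sale amount:

store_central (total_sale): 934.84
store_west (revenue): 674.34
store_east (sale_amount): 666.82

Grand total: 2276.0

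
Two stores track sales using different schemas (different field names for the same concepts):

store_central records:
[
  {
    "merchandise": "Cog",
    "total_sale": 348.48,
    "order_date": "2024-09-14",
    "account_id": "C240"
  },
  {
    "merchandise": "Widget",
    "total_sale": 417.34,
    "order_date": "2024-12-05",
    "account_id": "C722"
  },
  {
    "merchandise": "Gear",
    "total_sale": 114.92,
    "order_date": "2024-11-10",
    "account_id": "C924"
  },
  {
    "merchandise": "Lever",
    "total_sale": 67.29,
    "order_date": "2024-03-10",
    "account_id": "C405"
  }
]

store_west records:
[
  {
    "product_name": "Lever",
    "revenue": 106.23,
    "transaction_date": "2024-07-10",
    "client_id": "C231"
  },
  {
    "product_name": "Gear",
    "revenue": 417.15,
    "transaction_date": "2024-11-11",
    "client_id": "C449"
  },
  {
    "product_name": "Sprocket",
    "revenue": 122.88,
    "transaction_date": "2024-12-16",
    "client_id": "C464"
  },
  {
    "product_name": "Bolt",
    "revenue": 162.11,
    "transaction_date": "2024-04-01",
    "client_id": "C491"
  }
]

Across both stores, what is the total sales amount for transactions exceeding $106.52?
1582.88

Schema mapping: "total_sale" (store_central) = "revenue" (store_west) = sale amount

Sum of sales > $106.52 in store_central: 880.74
Sum of sales > $106.52 in store_west: 702.14

Total: 880.74 + 702.14 = 1582.88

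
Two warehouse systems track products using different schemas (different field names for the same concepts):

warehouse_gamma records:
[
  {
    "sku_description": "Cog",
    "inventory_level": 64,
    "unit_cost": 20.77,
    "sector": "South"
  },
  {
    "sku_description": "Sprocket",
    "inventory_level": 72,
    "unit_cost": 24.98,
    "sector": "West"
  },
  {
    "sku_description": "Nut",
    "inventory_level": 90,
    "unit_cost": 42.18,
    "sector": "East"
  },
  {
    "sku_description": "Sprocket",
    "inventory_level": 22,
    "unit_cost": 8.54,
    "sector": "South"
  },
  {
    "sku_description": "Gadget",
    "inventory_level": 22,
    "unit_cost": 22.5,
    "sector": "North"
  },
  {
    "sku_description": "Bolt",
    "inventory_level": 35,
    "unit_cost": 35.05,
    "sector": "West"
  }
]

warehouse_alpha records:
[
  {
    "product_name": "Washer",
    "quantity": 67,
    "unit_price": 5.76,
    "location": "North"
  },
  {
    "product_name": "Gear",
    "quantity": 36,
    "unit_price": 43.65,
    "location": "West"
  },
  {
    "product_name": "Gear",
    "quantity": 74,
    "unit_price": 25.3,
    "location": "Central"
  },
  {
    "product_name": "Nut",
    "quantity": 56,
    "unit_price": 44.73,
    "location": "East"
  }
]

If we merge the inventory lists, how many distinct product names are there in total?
7

Schema mapping: "sku_description" (warehouse_gamma) = "product_name" (warehouse_alpha) = product name

Products in warehouse_gamma: ['Bolt', 'Cog', 'Gadget', 'Nut', 'Sprocket']
Products in warehouse_alpha: ['Gear', 'Nut', 'Washer']

Union (unique products): ['Bolt', 'Cog', 'Gadget', 'Gear', 'Nut', 'Sprocket', 'Washer']
Count: 7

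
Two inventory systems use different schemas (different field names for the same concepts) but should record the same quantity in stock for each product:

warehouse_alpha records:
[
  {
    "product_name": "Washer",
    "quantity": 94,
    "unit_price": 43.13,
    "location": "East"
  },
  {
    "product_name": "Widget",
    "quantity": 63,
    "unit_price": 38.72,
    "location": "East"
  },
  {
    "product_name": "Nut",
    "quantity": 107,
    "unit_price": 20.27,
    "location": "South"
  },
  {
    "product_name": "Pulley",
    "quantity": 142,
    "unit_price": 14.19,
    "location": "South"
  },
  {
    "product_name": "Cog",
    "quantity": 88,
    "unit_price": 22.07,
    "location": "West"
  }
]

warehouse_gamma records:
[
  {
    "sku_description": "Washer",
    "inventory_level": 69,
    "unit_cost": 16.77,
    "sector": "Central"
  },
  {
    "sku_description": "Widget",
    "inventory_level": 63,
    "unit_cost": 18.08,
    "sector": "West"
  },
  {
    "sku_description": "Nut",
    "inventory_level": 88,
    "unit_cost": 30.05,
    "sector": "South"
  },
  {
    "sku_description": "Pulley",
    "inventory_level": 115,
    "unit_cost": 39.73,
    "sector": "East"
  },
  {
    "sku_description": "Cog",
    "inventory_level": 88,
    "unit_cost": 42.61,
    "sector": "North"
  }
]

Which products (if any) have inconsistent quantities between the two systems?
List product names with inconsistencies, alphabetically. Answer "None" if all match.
Nut, Pulley, Washer

Schema mappings:
- "product_name" (warehouse_alpha) = "sku_description" (warehouse_gamma) = product name
- "quantity" (warehouse_alpha) = "inventory_level" (warehouse_gamma) = quantity

Comparison:
  Washer: 94 vs 69 - MISMATCH
  Widget: 63 vs 63 - MATCH
  Nut: 107 vs 88 - MISMATCH
  Pulley: 142 vs 115 - MISMATCH
  Cog: 88 vs 88 - MATCH

Products with inconsistencies: Nut, Pulley, Washer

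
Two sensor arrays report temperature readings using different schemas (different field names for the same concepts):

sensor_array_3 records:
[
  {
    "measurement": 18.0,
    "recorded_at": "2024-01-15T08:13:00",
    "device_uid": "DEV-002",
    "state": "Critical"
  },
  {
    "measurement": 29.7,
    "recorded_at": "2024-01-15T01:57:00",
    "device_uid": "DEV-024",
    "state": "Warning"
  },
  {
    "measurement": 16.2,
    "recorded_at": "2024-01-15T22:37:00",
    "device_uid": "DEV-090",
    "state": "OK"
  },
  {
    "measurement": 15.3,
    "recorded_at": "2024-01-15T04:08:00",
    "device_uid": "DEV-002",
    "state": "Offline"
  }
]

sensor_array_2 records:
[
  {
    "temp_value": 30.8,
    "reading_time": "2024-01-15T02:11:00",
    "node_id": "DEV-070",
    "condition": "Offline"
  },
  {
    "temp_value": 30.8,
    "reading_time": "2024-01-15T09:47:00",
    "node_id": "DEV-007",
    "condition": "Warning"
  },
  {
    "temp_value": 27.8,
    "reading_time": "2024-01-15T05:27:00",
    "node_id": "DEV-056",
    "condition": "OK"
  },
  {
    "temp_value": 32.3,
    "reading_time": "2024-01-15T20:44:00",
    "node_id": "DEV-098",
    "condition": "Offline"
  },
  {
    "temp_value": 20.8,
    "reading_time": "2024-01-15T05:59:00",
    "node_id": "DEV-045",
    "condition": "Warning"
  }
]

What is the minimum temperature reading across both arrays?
15.3

Schema mapping: "measurement" (sensor_array_3) = "temp_value" (sensor_array_2) = temperature reading

Minimum in sensor_array_3: 15.3
Minimum in sensor_array_2: 20.8

Overall minimum: min(15.3, 20.8) = 15.3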